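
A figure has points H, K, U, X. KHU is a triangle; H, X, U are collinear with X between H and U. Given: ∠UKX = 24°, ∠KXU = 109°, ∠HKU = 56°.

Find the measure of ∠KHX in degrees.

∠KHX = 77°

1. ∠KUX = 47°  [△KXU]
2. ∠HUK = 47°  [X on ray UH]
3. ∠KHU = 77°  [△KHU]
4. ∠KHX = 77°  [X on ray HU]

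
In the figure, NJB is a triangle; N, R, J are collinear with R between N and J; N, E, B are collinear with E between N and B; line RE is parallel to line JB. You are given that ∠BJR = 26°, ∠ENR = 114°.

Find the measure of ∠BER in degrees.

1. ∠BJN = 26°  [R on ray JN]
2. ∠BNJ = 114°  [R on NJ, E on NB]
3. ∠JBN = 40°  [△NJB]
4. ∠NER = 40°  [RE∥JB, corresponding at E]
5. ∠BER = 140°  [linear pair at E on NB]

∠BER = 140°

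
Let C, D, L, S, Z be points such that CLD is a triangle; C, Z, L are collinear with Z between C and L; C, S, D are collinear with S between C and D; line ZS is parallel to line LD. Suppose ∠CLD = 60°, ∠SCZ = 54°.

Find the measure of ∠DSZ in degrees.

∠DSZ = 114°

1. ∠CZS = 60°  [ZS∥LD, corresponding at Z]
2. ∠CSZ = 66°  [△CZS]
3. ∠DSZ = 114°  [linear pair at S on CD]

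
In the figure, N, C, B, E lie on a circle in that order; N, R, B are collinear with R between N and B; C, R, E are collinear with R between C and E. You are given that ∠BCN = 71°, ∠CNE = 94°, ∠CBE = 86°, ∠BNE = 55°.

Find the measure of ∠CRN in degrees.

∠CRN = 125°

1. ∠BEN = 109°  [cyclic NCBE, opposite ∠C+∠E]
2. ∠BCE = 55°  [same arc BE]
3. ∠EBN = 16°  [△NBE]
4. ∠BEC = 39°  [△CBE]
5. ∠ECN = 16°  [same arc NE]
6. ∠BNC = 39°  [same arc CB]
7. ∠CRN = 125°  [△NRC]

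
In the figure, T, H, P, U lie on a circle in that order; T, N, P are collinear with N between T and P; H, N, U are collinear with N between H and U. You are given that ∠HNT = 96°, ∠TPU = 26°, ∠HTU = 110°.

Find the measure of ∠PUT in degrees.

1. ∠PNU = 96°  [vertical angles at N]
2. ∠THU = 26°  [same arc TU]
3. ∠HUT = 44°  [△THU]
4. ∠TNU = 84°  [linear pair at N on TP]
5. ∠PTU = 52°  [△TNU]
6. ∠PUT = 102°  [△TPU]

∠PUT = 102°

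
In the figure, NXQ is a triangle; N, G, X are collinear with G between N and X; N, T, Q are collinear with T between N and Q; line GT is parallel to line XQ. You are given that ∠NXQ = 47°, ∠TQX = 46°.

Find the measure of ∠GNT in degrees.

1. ∠NQX = 46°  [T on ray QN]
2. ∠QNX = 87°  [△NXQ]
3. ∠GNT = 87°  [G on NX, T on NQ]

∠GNT = 87°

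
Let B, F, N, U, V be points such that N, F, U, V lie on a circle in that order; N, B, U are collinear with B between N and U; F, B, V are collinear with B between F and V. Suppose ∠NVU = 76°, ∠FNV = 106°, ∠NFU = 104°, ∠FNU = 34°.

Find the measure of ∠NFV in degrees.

∠NFV = 32°

1. ∠FUN = 42°  [△NFU]
2. ∠FVN = 42°  [same arc NF]
3. ∠NFV = 32°  [△NFV]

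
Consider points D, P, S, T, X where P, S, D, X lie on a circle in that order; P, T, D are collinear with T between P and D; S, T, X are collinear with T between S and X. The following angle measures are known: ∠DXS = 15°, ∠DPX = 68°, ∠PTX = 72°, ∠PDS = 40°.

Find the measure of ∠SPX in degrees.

1. ∠DSX = 68°  [same arc DX]
2. ∠SDX = 97°  [△SDX]
3. ∠SPX = 83°  [cyclic PSDX, opposite ∠P+∠D]

∠SPX = 83°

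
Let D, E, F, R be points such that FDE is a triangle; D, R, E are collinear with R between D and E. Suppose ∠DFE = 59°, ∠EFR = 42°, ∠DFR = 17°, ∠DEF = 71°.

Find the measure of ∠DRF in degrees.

1. ∠EDF = 50°  [△FDE]
2. ∠FDR = 50°  [R on ray DE]
3. ∠DRF = 113°  [△FDR]

∠DRF = 113°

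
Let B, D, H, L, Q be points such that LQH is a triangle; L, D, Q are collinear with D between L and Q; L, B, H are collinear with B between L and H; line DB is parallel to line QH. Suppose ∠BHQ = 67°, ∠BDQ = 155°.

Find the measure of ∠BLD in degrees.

1. ∠LHQ = 67°  [B on ray HL]
2. ∠BDL = 25°  [linear pair at D on LQ]
3. ∠DBL = 67°  [DB∥QH, corresponding at B]
4. ∠BLD = 88°  [△LDB]

∠BLD = 88°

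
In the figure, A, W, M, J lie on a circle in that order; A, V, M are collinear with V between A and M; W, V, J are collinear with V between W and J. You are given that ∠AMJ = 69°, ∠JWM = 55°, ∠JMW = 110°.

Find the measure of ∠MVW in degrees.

∠MVW = 84°

1. ∠AWJ = 69°  [same arc AJ]
2. ∠JAM = 55°  [same arc MJ]
3. ∠JAW = 70°  [cyclic AWMJ, opposite ∠A+∠M]
4. ∠AJW = 41°  [△AWJ]
5. ∠AVJ = 84°  [△AVJ]
6. ∠MVW = 84°  [vertical angles at V]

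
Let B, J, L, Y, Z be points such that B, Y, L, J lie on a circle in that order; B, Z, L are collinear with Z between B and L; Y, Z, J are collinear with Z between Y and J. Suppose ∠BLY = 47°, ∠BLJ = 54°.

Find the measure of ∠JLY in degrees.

∠JLY = 101°

1. ∠BJY = 47°  [same arc BY]
2. ∠BYJ = 54°  [same arc BJ]
3. ∠JBY = 79°  [△BYJ]
4. ∠JLY = 101°  [cyclic BYLJ, opposite ∠B+∠L]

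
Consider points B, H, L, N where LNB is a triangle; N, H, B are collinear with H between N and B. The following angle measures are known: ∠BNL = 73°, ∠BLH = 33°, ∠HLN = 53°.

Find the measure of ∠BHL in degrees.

∠BHL = 126°

1. ∠HNL = 73°  [H on ray NB]
2. ∠LHN = 54°  [△LNH]
3. ∠BHL = 126°  [linear pair at H on NB]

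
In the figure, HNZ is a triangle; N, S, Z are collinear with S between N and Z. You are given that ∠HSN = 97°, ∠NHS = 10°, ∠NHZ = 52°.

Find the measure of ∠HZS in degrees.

∠HZS = 55°

1. ∠HNS = 73°  [△HNS]
2. ∠HNZ = 73°  [S on ray NZ]
3. ∠HZN = 55°  [△HNZ]
4. ∠HZS = 55°  [S on ray ZN]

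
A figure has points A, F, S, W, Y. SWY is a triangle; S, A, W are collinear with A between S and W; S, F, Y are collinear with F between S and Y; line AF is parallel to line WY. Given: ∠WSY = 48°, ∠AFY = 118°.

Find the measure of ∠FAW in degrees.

∠FAW = 110°

1. ∠ASF = 48°  [A on SW, F on SY]
2. ∠AFS = 62°  [linear pair at F on SY]
3. ∠FAS = 70°  [△SAF]
4. ∠FAW = 110°  [linear pair at A on SW]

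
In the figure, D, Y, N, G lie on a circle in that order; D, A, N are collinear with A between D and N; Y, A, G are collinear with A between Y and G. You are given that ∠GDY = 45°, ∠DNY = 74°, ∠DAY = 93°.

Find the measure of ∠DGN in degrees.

∠DGN = 100°

1. ∠DGY = 74°  [same arc DY]
2. ∠GAN = 93°  [vertical angles at A]
3. ∠DYG = 61°  [△DYG]
4. ∠DAG = 87°  [linear pair at A on DN]
5. ∠DNG = 61°  [same arc DG]
6. ∠GDN = 19°  [△DAG]
7. ∠DGN = 100°  [△DNG]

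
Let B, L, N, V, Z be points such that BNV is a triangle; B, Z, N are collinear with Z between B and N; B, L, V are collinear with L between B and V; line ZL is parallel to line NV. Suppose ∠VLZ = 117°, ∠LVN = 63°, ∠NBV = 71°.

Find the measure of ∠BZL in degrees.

1. ∠BLZ = 63°  [linear pair at L on BV]
2. ∠LBZ = 71°  [Z on BN, L on BV]
3. ∠BZL = 46°  [△BZL]

∠BZL = 46°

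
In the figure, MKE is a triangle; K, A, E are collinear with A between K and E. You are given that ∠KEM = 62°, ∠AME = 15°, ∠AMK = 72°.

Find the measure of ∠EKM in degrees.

1. ∠AEM = 62°  [A on ray EK]
2. ∠EAM = 103°  [△MAE]
3. ∠KAM = 77°  [linear pair at A on KE]
4. ∠AKM = 31°  [△MKA]
5. ∠EKM = 31°  [A on ray KE]

∠EKM = 31°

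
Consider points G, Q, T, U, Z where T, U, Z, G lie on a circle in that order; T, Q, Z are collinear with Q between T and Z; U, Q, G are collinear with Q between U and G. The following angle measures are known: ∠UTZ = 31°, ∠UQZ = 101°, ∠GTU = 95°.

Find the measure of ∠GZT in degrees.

1. ∠UGZ = 31°  [same arc UZ]
2. ∠GQT = 101°  [vertical angles at Q]
3. ∠GQZ = 79°  [linear pair at Q on TZ]
4. ∠GZT = 70°  [△ZQG]

∠GZT = 70°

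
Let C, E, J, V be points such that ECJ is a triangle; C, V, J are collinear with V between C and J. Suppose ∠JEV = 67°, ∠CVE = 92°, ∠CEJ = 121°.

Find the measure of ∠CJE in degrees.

1. ∠EVJ = 88°  [linear pair at V on CJ]
2. ∠EJV = 25°  [△EVJ]
3. ∠CJE = 25°  [V on ray JC]

∠CJE = 25°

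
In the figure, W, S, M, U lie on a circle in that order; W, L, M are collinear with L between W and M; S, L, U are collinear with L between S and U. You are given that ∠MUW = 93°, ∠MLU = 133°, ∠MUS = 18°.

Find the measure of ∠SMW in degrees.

∠SMW = 75°

1. ∠MSW = 87°  [cyclic WSMU, opposite ∠S+∠U]
2. ∠MWS = 18°  [same arc SM]
3. ∠SMW = 75°  [△WSM]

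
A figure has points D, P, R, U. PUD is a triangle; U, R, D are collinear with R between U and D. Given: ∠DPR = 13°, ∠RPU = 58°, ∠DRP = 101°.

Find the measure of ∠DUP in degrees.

1. ∠PRU = 79°  [linear pair at R on UD]
2. ∠PUR = 43°  [△PUR]
3. ∠DUP = 43°  [R on ray UD]

∠DUP = 43°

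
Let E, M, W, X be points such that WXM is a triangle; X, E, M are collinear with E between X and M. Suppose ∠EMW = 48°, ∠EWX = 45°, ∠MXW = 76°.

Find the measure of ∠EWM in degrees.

1. ∠EXW = 76°  [E on ray XM]
2. ∠WEX = 59°  [△WXE]
3. ∠MEW = 121°  [linear pair at E on XM]
4. ∠EWM = 11°  [△WEM]

∠EWM = 11°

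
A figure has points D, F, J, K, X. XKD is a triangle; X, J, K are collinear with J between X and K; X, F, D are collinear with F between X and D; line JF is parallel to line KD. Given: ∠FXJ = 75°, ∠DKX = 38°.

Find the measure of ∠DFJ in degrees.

1. ∠DXK = 75°  [J on XK, F on XD]
2. ∠KDX = 67°  [△XKD]
3. ∠JFX = 67°  [JF∥KD, corresponding at F]
4. ∠DFJ = 113°  [linear pair at F on XD]

∠DFJ = 113°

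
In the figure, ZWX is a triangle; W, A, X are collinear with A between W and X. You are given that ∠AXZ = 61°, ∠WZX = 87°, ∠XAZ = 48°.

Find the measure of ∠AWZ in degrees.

∠AWZ = 32°

1. ∠WXZ = 61°  [A on ray XW]
2. ∠XWZ = 32°  [△ZWX]
3. ∠AWZ = 32°  [A on ray WX]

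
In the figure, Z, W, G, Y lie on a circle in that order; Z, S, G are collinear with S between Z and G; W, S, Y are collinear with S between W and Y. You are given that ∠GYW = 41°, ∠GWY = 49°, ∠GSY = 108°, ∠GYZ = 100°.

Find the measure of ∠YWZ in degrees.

∠YWZ = 31°

1. ∠GZW = 41°  [same arc WG]
2. ∠WSZ = 108°  [vertical angles at S]
3. ∠YWZ = 31°  [△ZSW]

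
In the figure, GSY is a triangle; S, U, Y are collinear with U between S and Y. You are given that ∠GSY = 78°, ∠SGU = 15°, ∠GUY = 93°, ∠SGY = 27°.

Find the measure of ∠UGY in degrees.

1. ∠GYS = 75°  [△GSY]
2. ∠GYU = 75°  [U on ray YS]
3. ∠UGY = 12°  [△GUY]

∠UGY = 12°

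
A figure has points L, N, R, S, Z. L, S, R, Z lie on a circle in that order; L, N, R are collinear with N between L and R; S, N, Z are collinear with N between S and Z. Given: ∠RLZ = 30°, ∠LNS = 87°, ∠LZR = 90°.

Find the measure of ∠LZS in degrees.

∠LZS = 57°

1. ∠RSZ = 30°  [same arc RZ]
2. ∠RNS = 93°  [linear pair at N on LR]
3. ∠LRS = 57°  [△SNR]
4. ∠LZS = 57°  [same arc LS]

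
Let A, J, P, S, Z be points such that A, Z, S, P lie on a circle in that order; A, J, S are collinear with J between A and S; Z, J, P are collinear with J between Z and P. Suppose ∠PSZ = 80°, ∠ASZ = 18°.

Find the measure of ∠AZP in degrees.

1. ∠PAZ = 100°  [cyclic AZSP, opposite ∠A+∠S]
2. ∠APZ = 18°  [same arc AZ]
3. ∠AZP = 62°  [△AZP]

∠AZP = 62°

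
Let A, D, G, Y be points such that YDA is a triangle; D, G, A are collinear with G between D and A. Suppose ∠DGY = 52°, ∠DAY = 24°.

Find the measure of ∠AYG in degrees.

1. ∠AGY = 128°  [linear pair at G on DA]
2. ∠GAY = 24°  [G on ray AD]
3. ∠AYG = 28°  [△YGA]

∠AYG = 28°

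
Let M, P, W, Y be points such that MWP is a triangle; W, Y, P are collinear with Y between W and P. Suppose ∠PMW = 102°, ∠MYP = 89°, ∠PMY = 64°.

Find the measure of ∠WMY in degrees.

∠WMY = 38°

1. ∠MPY = 27°  [△MYP]
2. ∠MYW = 91°  [linear pair at Y on WP]
3. ∠MPW = 27°  [Y on ray PW]
4. ∠MWP = 51°  [△MWP]
5. ∠MWY = 51°  [Y on ray WP]
6. ∠WMY = 38°  [△MWY]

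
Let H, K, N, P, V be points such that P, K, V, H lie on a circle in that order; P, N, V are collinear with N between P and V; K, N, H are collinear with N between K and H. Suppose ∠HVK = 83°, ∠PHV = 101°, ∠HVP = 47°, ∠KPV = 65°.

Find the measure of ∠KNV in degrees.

1. ∠PKV = 79°  [cyclic PKVH, opposite ∠K+∠H]
2. ∠HPV = 32°  [△PVH]
3. ∠KVP = 36°  [△PKV]
4. ∠HKV = 32°  [same arc VH]
5. ∠KNV = 112°  [△KNV]

∠KNV = 112°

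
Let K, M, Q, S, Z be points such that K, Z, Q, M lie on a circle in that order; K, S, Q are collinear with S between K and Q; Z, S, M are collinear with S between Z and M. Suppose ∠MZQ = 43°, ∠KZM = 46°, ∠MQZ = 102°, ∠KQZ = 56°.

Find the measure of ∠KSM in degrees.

1. ∠MKQ = 43°  [same arc QM]
2. ∠KMZ = 56°  [same arc KZ]
3. ∠KSM = 81°  [△KSM]

∠KSM = 81°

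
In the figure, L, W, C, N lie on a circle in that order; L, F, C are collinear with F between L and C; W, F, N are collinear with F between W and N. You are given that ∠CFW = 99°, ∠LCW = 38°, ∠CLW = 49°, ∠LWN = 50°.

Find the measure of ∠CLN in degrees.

∠CLN = 43°

1. ∠LFN = 99°  [vertical angles at F]
2. ∠LNW = 38°  [same arc LW]
3. ∠CLN = 43°  [△LFN]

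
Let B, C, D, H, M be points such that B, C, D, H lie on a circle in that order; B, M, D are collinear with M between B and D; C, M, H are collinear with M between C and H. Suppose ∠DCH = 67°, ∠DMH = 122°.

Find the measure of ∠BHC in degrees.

∠BHC = 55°

1. ∠DBH = 67°  [same arc DH]
2. ∠BMH = 58°  [linear pair at M on BD]
3. ∠BHC = 55°  [△BMH]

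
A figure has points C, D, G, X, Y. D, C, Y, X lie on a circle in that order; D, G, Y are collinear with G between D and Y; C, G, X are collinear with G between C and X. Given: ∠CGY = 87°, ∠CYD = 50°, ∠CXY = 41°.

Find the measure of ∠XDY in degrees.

1. ∠DGX = 87°  [vertical angles at G]
2. ∠CXD = 50°  [same arc DC]
3. ∠XDY = 43°  [△DGX]

∠XDY = 43°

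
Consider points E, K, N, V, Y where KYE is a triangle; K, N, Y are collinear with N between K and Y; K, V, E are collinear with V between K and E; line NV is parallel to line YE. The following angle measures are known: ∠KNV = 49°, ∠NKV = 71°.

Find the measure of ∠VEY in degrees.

1. ∠KVN = 60°  [△KNV]
2. ∠EVN = 120°  [linear pair at V on KE]
3. ∠VEY = 60°  [NV∥YE, co-interior at E–V]

∠VEY = 60°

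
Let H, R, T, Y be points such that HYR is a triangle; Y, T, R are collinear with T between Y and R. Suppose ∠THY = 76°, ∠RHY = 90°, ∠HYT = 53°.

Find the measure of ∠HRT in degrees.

∠HRT = 37°

1. ∠HYR = 53°  [T on ray YR]
2. ∠HRY = 37°  [△HYR]
3. ∠HRT = 37°  [T on ray RY]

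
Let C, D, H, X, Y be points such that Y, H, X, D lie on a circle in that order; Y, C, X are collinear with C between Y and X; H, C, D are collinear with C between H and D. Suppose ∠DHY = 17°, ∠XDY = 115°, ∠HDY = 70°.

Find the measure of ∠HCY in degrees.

∠HCY = 118°

1. ∠XHY = 65°  [cyclic YHXD, opposite ∠H+∠D]
2. ∠HXY = 70°  [same arc YH]
3. ∠HYX = 45°  [△YHX]
4. ∠HCY = 118°  [△YCH]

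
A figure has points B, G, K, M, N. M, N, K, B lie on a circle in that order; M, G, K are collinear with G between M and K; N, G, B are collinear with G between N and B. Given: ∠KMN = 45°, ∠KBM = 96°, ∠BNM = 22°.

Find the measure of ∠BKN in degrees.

1. ∠KBN = 45°  [same arc NK]
2. ∠MGN = 113°  [△MGN]
3. ∠KNM = 84°  [cyclic MNKB, opposite ∠N+∠B]
4. ∠KGN = 67°  [linear pair at G on MK]
5. ∠MKN = 51°  [△MNK]
6. ∠BNK = 62°  [△NGK]
7. ∠BKN = 73°  [△NKB]

∠BKN = 73°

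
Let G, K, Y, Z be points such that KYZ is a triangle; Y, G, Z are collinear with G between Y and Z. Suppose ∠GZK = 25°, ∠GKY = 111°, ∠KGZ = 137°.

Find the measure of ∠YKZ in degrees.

∠YKZ = 129°

1. ∠KZY = 25°  [G on ray ZY]
2. ∠KGY = 43°  [linear pair at G on YZ]
3. ∠GYK = 26°  [△KYG]
4. ∠KYZ = 26°  [G on ray YZ]
5. ∠YKZ = 129°  [△KYZ]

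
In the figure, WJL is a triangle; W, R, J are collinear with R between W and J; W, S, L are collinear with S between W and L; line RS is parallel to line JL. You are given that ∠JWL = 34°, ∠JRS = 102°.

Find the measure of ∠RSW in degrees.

∠RSW = 68°

1. ∠RWS = 34°  [R on WJ, S on WL]
2. ∠SRW = 78°  [linear pair at R on WJ]
3. ∠RSW = 68°  [△WRS]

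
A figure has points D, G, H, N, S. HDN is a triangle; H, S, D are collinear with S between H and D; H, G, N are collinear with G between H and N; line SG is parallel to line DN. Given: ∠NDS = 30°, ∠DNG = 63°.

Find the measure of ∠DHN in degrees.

∠DHN = 87°

1. ∠HDN = 30°  [S on ray DH]
2. ∠DNH = 63°  [G on ray NH]
3. ∠DHN = 87°  [△HDN]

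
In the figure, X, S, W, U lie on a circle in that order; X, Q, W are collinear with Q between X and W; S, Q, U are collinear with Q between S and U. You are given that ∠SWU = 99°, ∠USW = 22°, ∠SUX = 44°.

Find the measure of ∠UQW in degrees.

∠UQW = 66°

1. ∠UXW = 22°  [same arc WU]
2. ∠UQX = 114°  [△XQU]
3. ∠UQW = 66°  [linear pair at Q on XW]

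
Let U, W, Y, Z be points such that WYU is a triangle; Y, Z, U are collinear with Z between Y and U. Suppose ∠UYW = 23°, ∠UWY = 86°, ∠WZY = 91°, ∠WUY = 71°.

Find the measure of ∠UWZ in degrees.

1. ∠UZW = 89°  [linear pair at Z on YU]
2. ∠WUZ = 71°  [Z on ray UY]
3. ∠UWZ = 20°  [△WZU]

∠UWZ = 20°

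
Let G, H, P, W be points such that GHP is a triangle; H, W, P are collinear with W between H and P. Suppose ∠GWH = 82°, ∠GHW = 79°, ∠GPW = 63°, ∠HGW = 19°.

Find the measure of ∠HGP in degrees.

1. ∠GHP = 79°  [W on ray HP]
2. ∠GPH = 63°  [W on ray PH]
3. ∠HGP = 38°  [△GHP]

∠HGP = 38°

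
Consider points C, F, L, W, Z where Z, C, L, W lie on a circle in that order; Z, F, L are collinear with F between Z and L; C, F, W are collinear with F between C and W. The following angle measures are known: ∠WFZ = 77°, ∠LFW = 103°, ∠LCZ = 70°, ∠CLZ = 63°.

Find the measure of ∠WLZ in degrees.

1. ∠CFZ = 103°  [vertical angles at F]
2. ∠CZL = 47°  [△ZCL]
3. ∠WCZ = 30°  [△ZFC]
4. ∠WLZ = 30°  [same arc ZW]

∠WLZ = 30°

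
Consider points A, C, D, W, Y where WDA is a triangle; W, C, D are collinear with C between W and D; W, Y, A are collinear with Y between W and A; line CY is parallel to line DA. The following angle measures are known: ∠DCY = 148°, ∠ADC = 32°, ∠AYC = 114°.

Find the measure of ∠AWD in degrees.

1. ∠WCY = 32°  [linear pair at C on WD]
2. ∠CYW = 66°  [linear pair at Y on WA]
3. ∠CWY = 82°  [△WCY]
4. ∠AWD = 82°  [C on WD, Y on WA]

∠AWD = 82°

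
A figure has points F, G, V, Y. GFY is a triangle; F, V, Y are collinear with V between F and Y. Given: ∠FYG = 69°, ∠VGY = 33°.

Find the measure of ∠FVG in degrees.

∠FVG = 102°

1. ∠GYV = 69°  [V on ray YF]
2. ∠GVY = 78°  [△GVY]
3. ∠FVG = 102°  [linear pair at V on FY]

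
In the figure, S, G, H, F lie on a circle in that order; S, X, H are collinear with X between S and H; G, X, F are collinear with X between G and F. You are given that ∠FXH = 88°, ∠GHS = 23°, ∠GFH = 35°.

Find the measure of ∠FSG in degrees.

∠FSG = 100°

1. ∠GXS = 88°  [vertical angles at X]
2. ∠GFS = 23°  [same arc SG]
3. ∠GSH = 35°  [same arc GH]
4. ∠FGS = 57°  [△SXG]
5. ∠FSG = 100°  [△SGF]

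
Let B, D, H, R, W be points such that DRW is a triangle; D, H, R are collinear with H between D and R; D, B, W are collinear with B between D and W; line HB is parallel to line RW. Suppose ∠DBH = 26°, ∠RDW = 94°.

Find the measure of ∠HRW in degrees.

1. ∠DWR = 26°  [HB∥RW, corresponding at B]
2. ∠DRW = 60°  [△DRW]
3. ∠HRW = 60°  [H on ray RD]

∠HRW = 60°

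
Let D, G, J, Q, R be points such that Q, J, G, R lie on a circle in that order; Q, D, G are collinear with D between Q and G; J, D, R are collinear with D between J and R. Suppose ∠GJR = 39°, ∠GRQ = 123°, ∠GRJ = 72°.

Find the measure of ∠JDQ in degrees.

1. ∠GQR = 39°  [same arc GR]
2. ∠QGR = 18°  [△QGR]
3. ∠GQJ = 72°  [same arc JG]
4. ∠QJR = 18°  [same arc QR]
5. ∠JDQ = 90°  [△QDJ]

∠JDQ = 90°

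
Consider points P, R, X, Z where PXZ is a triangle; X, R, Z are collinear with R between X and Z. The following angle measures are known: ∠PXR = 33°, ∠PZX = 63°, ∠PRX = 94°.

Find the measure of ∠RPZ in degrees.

1. ∠PZR = 63°  [R on ray ZX]
2. ∠PRZ = 86°  [linear pair at R on XZ]
3. ∠RPZ = 31°  [△PRZ]

∠RPZ = 31°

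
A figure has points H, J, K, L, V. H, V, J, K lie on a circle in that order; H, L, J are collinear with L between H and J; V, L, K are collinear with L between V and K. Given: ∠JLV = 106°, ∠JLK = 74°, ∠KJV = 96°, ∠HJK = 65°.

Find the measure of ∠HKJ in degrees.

1. ∠JKV = 41°  [△JLK]
2. ∠JVK = 43°  [△VJK]
3. ∠JHK = 43°  [same arc JK]
4. ∠HKJ = 72°  [△HJK]

∠HKJ = 72°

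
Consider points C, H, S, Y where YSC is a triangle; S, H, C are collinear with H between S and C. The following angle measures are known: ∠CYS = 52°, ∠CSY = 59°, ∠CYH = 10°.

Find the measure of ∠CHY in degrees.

1. ∠SCY = 69°  [△YSC]
2. ∠HCY = 69°  [H on ray CS]
3. ∠CHY = 101°  [△YHC]

∠CHY = 101°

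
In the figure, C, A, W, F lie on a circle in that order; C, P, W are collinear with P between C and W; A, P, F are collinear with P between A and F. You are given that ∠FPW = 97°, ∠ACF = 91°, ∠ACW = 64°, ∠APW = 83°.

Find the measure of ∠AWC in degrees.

1. ∠AWF = 89°  [cyclic CAWF, opposite ∠C+∠W]
2. ∠AFW = 64°  [same arc AW]
3. ∠FAW = 27°  [△AWF]
4. ∠AWC = 70°  [△APW]

∠AWC = 70°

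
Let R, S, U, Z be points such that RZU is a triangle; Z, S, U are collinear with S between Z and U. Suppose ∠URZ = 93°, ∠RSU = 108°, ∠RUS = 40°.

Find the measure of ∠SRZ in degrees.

∠SRZ = 61°

1. ∠RSZ = 72°  [linear pair at S on ZU]
2. ∠RUZ = 40°  [S on ray UZ]
3. ∠RZU = 47°  [△RZU]
4. ∠RZS = 47°  [S on ray ZU]
5. ∠SRZ = 61°  [△RZS]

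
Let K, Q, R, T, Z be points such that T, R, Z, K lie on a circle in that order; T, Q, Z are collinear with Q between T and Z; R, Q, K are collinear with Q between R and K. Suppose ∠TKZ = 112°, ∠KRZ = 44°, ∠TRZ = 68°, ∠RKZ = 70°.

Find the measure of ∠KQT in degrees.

1. ∠KTZ = 44°  [same arc ZK]
2. ∠KZT = 24°  [△TZK]
3. ∠KQZ = 86°  [△ZQK]
4. ∠KQT = 94°  [linear pair at Q on TZ]

∠KQT = 94°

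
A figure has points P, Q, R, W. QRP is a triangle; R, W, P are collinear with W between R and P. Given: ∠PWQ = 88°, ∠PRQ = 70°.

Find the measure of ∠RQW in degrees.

∠RQW = 18°

1. ∠QWR = 92°  [linear pair at W on RP]
2. ∠QRW = 70°  [W on ray RP]
3. ∠RQW = 18°  [△QRW]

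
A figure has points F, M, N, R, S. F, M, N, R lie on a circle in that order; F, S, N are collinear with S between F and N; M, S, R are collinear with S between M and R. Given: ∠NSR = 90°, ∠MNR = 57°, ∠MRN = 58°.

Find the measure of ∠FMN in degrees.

1. ∠FSM = 90°  [vertical angles at S]
2. ∠NMR = 65°  [△MNR]
3. ∠MFN = 58°  [same arc MN]
4. ∠MSN = 90°  [linear pair at S on FN]
5. ∠FNM = 25°  [△MSN]
6. ∠FMN = 97°  [△FMN]

∠FMN = 97°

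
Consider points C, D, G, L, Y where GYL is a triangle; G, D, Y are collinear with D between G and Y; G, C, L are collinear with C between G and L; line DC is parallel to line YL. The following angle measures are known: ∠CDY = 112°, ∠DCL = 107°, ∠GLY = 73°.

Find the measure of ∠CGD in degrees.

∠CGD = 39°

1. ∠CDG = 68°  [linear pair at D on GY]
2. ∠DCG = 73°  [linear pair at C on GL]
3. ∠CGD = 39°  [△GDC]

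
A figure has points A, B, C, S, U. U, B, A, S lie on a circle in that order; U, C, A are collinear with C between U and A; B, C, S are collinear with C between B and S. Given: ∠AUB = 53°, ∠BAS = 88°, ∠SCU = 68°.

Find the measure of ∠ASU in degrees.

∠ASU = 126°

1. ∠ASB = 53°  [same arc BA]
2. ∠ABS = 39°  [△BAS]
3. ∠ACS = 112°  [linear pair at C on UA]
4. ∠SAU = 15°  [△ACS]
5. ∠AUS = 39°  [same arc AS]
6. ∠ASU = 126°  [△UAS]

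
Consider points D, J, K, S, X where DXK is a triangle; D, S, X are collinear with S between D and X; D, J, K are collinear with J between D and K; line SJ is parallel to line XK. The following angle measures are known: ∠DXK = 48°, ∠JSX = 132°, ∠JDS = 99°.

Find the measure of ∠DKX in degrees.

1. ∠DSJ = 48°  [SJ∥XK, corresponding at S]
2. ∠DJS = 33°  [△DSJ]
3. ∠DKX = 33°  [SJ∥XK, corresponding at J]

∠DKX = 33°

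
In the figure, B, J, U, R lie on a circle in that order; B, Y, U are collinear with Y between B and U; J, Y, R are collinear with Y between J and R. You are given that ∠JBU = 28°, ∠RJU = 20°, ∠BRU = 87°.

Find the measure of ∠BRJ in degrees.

∠BRJ = 59°

1. ∠JRU = 28°  [same arc JU]
2. ∠RBU = 20°  [same arc UR]
3. ∠JUR = 132°  [△JUR]
4. ∠BUR = 73°  [△BUR]
5. ∠JBR = 48°  [cyclic BJUR, opposite ∠B+∠U]
6. ∠BJR = 73°  [same arc BR]
7. ∠BRJ = 59°  [△BJR]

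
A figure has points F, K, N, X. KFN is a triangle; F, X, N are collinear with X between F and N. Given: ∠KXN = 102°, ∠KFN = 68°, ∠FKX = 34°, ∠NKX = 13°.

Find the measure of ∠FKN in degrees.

∠FKN = 47°

1. ∠KNX = 65°  [△KXN]
2. ∠FNK = 65°  [X on ray NF]
3. ∠FKN = 47°  [△KFN]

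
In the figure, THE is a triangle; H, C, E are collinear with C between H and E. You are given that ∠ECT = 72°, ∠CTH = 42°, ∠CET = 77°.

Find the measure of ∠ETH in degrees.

1. ∠HCT = 108°  [linear pair at C on HE]
2. ∠CHT = 30°  [△THC]
3. ∠HET = 77°  [C on ray EH]
4. ∠EHT = 30°  [C on ray HE]
5. ∠ETH = 73°  [△THE]

∠ETH = 73°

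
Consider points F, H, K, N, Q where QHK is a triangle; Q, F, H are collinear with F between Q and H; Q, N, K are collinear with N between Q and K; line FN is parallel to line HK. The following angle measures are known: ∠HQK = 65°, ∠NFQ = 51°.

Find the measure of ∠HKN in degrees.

∠HKN = 64°

1. ∠FQN = 65°  [F on QH, N on QK]
2. ∠FNQ = 64°  [△QFN]
3. ∠FNK = 116°  [linear pair at N on QK]
4. ∠HKN = 64°  [FN∥HK, co-interior at K–N]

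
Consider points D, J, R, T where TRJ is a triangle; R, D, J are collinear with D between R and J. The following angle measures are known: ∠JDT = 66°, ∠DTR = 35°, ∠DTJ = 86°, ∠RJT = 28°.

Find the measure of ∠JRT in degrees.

1. ∠RDT = 114°  [linear pair at D on RJ]
2. ∠DRT = 31°  [△TRD]
3. ∠JRT = 31°  [D on ray RJ]

∠JRT = 31°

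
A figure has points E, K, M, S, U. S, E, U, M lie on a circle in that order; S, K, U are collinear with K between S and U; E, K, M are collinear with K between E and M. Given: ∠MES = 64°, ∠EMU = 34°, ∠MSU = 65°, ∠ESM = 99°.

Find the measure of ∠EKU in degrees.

1. ∠EMS = 17°  [△SEM]
2. ∠MEU = 65°  [same arc UM]
3. ∠EUS = 17°  [same arc SE]
4. ∠EKU = 98°  [△EKU]

∠EKU = 98°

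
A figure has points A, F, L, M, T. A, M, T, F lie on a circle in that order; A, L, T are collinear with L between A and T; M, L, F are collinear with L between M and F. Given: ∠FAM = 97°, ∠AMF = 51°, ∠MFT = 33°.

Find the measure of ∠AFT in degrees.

1. ∠AFM = 32°  [△AMF]
2. ∠MAT = 33°  [same arc MT]
3. ∠ATM = 32°  [same arc AM]
4. ∠AMT = 115°  [△AMT]
5. ∠AFT = 65°  [cyclic AMTF, opposite ∠M+∠F]

∠AFT = 65°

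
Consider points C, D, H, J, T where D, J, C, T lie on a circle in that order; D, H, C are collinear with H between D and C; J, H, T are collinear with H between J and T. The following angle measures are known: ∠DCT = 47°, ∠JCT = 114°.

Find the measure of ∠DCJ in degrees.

1. ∠DJT = 47°  [same arc DT]
2. ∠JDT = 66°  [cyclic DJCT, opposite ∠D+∠C]
3. ∠DTJ = 67°  [△DJT]
4. ∠DCJ = 67°  [same arc DJ]

∠DCJ = 67°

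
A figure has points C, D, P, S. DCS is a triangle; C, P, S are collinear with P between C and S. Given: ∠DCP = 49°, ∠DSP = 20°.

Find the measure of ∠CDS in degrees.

∠CDS = 111°

1. ∠DCS = 49°  [P on ray CS]
2. ∠CSD = 20°  [P on ray SC]
3. ∠CDS = 111°  [△DCS]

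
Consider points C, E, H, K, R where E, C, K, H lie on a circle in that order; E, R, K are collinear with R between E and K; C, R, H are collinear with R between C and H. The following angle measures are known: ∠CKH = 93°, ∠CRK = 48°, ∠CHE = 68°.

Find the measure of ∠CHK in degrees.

∠CHK = 23°

1. ∠CEH = 87°  [cyclic ECKH, opposite ∠E+∠K]
2. ∠ERH = 48°  [vertical angles at R]
3. ∠ECH = 25°  [△ECH]
4. ∠HRK = 132°  [linear pair at R on EK]
5. ∠EKH = 25°  [same arc EH]
6. ∠CHK = 23°  [△KRH]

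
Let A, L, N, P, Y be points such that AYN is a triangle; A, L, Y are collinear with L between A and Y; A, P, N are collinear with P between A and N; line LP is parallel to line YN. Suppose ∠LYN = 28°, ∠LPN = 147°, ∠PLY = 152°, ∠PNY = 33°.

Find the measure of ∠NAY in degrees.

1. ∠AYN = 28°  [L on ray YA]
2. ∠ANY = 33°  [P on ray NA]
3. ∠NAY = 119°  [△AYN]

∠NAY = 119°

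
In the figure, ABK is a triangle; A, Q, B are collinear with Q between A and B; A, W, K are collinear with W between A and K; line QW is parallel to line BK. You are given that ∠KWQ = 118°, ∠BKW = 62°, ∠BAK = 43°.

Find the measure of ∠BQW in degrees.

∠BQW = 105°

1. ∠AWQ = 62°  [linear pair at W on AK]
2. ∠QAW = 43°  [Q on AB, W on AK]
3. ∠AQW = 75°  [△AQW]
4. ∠BQW = 105°  [linear pair at Q on AB]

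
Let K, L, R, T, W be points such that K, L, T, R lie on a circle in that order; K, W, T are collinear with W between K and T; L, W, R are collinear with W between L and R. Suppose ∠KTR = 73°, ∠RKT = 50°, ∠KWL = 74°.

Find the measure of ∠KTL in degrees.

1. ∠RLT = 50°  [same arc TR]
2. ∠LWT = 106°  [linear pair at W on KT]
3. ∠KTL = 24°  [△LWT]

∠KTL = 24°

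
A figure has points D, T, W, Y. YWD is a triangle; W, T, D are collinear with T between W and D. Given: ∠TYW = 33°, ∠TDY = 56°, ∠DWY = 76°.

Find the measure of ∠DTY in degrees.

1. ∠TWY = 76°  [T on ray WD]
2. ∠WTY = 71°  [△YWT]
3. ∠DTY = 109°  [linear pair at T on WD]

∠DTY = 109°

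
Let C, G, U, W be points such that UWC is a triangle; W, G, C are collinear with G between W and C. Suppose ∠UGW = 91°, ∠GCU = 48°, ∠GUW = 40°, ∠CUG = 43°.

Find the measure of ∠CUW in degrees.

∠CUW = 83°

1. ∠GWU = 49°  [△UWG]
2. ∠UCW = 48°  [G on ray CW]
3. ∠CWU = 49°  [G on ray WC]
4. ∠CUW = 83°  [△UWC]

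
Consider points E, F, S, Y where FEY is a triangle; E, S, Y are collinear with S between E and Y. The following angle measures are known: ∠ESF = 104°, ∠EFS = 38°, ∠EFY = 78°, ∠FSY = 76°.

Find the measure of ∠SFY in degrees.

1. ∠FES = 38°  [△FES]
2. ∠FEY = 38°  [S on ray EY]
3. ∠EYF = 64°  [△FEY]
4. ∠FYS = 64°  [S on ray YE]
5. ∠SFY = 40°  [△FSY]

∠SFY = 40°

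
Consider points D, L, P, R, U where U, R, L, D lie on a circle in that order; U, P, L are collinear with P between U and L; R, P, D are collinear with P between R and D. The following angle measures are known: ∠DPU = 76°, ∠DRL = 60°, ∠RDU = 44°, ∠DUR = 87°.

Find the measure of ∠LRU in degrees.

1. ∠LPR = 76°  [vertical angles at P]
2. ∠RLU = 44°  [△RPL]
3. ∠DRU = 49°  [△URD]
4. ∠RPU = 104°  [linear pair at P on UL]
5. ∠LUR = 27°  [△UPR]
6. ∠LRU = 109°  [△URL]

∠LRU = 109°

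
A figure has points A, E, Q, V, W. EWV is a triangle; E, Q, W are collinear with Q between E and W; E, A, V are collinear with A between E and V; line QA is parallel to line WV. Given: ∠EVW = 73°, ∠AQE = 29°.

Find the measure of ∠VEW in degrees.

1. ∠EAQ = 73°  [QA∥WV, corresponding at A]
2. ∠AEQ = 78°  [△EQA]
3. ∠VEW = 78°  [Q on EW, A on EV]

∠VEW = 78°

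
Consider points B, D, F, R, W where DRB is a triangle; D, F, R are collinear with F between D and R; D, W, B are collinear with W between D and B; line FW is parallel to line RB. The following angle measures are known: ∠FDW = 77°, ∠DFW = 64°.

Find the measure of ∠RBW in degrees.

1. ∠DWF = 39°  [△DFW]
2. ∠BWF = 141°  [linear pair at W on DB]
3. ∠RBW = 39°  [FW∥RB, co-interior at B–W]

∠RBW = 39°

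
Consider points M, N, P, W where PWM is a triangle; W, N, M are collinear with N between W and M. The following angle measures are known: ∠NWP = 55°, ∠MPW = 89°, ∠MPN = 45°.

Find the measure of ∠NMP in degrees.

1. ∠MWP = 55°  [N on ray WM]
2. ∠PMW = 36°  [△PWM]
3. ∠NMP = 36°  [N on ray MW]

∠NMP = 36°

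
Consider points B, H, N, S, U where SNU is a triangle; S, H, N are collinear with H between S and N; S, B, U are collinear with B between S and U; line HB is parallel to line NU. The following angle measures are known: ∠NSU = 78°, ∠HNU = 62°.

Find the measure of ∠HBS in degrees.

1. ∠SNU = 62°  [H on ray NS]
2. ∠NUS = 40°  [△SNU]
3. ∠HBS = 40°  [HB∥NU, corresponding at B]

∠HBS = 40°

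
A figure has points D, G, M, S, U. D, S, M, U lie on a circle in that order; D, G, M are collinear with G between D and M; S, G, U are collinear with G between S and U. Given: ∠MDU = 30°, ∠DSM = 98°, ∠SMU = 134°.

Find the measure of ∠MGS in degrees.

∠MGS = 84°

1. ∠MSU = 30°  [same arc MU]
2. ∠MUS = 16°  [△SMU]
3. ∠MDS = 16°  [same arc SM]
4. ∠DMS = 66°  [△DSM]
5. ∠MGS = 84°  [△SGM]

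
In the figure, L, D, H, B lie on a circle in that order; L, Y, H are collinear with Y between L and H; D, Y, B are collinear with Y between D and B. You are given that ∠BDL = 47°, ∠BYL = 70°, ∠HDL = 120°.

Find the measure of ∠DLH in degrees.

1. ∠BHL = 47°  [same arc LB]
2. ∠BYH = 110°  [linear pair at Y on LH]
3. ∠DBH = 23°  [△HYB]
4. ∠DLH = 23°  [same arc DH]

∠DLH = 23°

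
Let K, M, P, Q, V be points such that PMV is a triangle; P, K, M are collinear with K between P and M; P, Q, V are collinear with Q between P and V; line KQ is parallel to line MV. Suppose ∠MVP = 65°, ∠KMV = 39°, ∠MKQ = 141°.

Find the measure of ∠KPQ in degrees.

1. ∠KQP = 65°  [KQ∥MV, corresponding at Q]
2. ∠PKQ = 39°  [linear pair at K on PM]
3. ∠KPQ = 76°  [△PKQ]

∠KPQ = 76°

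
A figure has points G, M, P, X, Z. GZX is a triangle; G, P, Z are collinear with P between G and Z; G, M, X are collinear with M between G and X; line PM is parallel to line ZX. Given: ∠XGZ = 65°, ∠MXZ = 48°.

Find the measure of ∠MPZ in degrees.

1. ∠GXZ = 48°  [M on ray XG]
2. ∠GZX = 67°  [△GZX]
3. ∠GPM = 67°  [PM∥ZX, corresponding at P]
4. ∠MPZ = 113°  [linear pair at P on GZ]

∠MPZ = 113°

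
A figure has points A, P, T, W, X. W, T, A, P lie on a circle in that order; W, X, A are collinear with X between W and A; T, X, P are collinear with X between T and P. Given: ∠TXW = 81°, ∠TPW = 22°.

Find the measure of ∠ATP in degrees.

∠ATP = 59°

1. ∠AXT = 99°  [linear pair at X on WA]
2. ∠TAW = 22°  [same arc WT]
3. ∠ATP = 59°  [△TXA]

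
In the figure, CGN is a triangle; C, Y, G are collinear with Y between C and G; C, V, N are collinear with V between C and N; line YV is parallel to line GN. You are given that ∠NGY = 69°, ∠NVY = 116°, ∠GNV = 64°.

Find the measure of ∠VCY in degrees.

∠VCY = 47°

1. ∠CGN = 69°  [Y on ray GC]
2. ∠CVY = 64°  [linear pair at V on CN]
3. ∠CYV = 69°  [YV∥GN, corresponding at Y]
4. ∠VCY = 47°  [△CYV]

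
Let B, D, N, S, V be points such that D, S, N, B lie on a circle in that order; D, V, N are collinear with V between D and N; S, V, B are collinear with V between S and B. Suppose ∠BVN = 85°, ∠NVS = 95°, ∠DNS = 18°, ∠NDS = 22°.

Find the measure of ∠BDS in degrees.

∠BDS = 89°

1. ∠DVS = 85°  [vertical angles at V]
2. ∠DBS = 18°  [same arc DS]
3. ∠BSD = 73°  [△DVS]
4. ∠BDS = 89°  [△DSB]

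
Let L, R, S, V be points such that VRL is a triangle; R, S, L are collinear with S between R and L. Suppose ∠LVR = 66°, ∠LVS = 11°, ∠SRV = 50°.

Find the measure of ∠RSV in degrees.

∠RSV = 75°

1. ∠LRV = 50°  [S on ray RL]
2. ∠RLV = 64°  [△VRL]
3. ∠SLV = 64°  [S on ray LR]
4. ∠LSV = 105°  [△VSL]
5. ∠RSV = 75°  [linear pair at S on RL]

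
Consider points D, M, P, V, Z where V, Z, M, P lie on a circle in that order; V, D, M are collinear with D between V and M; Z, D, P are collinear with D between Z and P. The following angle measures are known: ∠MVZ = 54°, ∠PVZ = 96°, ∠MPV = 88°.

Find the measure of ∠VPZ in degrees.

∠VPZ = 34°

1. ∠MZV = 92°  [cyclic VZMP, opposite ∠Z+∠P]
2. ∠VMZ = 34°  [△VZM]
3. ∠VPZ = 34°  [same arc VZ]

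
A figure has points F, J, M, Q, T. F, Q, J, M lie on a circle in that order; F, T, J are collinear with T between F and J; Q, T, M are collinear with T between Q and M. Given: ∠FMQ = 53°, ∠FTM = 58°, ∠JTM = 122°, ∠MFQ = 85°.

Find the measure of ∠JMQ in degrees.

1. ∠FJQ = 53°  [same arc FQ]
2. ∠JTQ = 58°  [vertical angles at T]
3. ∠MJQ = 95°  [cyclic FQJM, opposite ∠F+∠J]
4. ∠JQM = 69°  [△QTJ]
5. ∠JMQ = 16°  [△QJM]

∠JMQ = 16°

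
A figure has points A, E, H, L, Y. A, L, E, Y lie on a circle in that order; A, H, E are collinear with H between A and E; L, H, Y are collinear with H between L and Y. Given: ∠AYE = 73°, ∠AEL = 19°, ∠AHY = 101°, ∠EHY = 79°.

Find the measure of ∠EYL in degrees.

∠EYL = 54°

1. ∠ALE = 107°  [cyclic ALEY, opposite ∠L+∠Y]
2. ∠EAL = 54°  [△ALE]
3. ∠EYL = 54°  [same arc LE]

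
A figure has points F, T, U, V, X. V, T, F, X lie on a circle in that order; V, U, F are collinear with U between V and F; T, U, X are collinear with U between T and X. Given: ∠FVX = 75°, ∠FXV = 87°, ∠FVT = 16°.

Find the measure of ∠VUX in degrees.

1. ∠FTX = 75°  [same arc FX]
2. ∠FTV = 93°  [cyclic VTFX, opposite ∠T+∠X]
3. ∠TFV = 71°  [△VTF]
4. ∠FUT = 34°  [△TUF]
5. ∠VUX = 34°  [vertical angles at U]

∠VUX = 34°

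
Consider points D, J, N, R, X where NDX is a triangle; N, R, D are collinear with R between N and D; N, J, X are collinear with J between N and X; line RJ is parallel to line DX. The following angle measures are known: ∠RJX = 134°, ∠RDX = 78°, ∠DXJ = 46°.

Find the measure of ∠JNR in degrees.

∠JNR = 56°

1. ∠NDX = 78°  [R on ray DN]
2. ∠DXN = 46°  [J on ray XN]
3. ∠DNX = 56°  [△NDX]
4. ∠JNR = 56°  [R on ND, J on NX]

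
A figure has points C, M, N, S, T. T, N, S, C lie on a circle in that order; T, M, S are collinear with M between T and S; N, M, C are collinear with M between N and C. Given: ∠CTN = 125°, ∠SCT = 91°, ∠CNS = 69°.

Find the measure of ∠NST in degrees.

1. ∠CSN = 55°  [cyclic TNSC, opposite ∠T+∠S]
2. ∠SNT = 89°  [cyclic TNSC, opposite ∠N+∠C]
3. ∠NCS = 56°  [△NSC]
4. ∠NTS = 56°  [same arc NS]
5. ∠NST = 35°  [△TNS]

∠NST = 35°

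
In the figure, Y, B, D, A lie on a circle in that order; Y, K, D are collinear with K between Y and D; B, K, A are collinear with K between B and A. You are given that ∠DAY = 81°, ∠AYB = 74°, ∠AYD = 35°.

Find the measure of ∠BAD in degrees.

1. ∠ADB = 106°  [cyclic YBDA, opposite ∠Y+∠D]
2. ∠ABD = 35°  [same arc DA]
3. ∠BAD = 39°  [△BDA]

∠BAD = 39°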